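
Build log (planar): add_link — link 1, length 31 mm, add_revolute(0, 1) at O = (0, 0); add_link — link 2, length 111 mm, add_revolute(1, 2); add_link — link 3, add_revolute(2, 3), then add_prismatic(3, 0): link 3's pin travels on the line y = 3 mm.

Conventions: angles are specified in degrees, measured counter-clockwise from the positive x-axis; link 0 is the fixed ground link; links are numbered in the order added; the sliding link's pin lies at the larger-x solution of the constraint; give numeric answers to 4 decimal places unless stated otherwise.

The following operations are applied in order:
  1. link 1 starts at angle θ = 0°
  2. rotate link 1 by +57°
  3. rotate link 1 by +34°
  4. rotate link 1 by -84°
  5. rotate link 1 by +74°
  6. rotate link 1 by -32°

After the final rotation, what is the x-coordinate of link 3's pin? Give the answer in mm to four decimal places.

geometry: r = 31 mm, L = 111 mm, e = 3 mm; θ starts at 0°
rotate link 1 by +57°: θ ← 0° +57° = 57°
rotate link 1 by +34°: θ ← 57° +34° = 91°
rotate link 1 by -84°: θ ← 91° -84° = 7°
rotate link 1 by +74°: θ ← 7° +74° = 81°
rotate link 1 by -32°: θ ← 81° -32° = 49°
crank pin P = (r cos θ, r sin θ) = (20.337830, 23.395997)
h = r sin θ − e = 23.395997 − 3 = 20.395997
x = r cos θ + √(L² − h²) = 20.337830 + 109.110051 = 129.447881

129.4479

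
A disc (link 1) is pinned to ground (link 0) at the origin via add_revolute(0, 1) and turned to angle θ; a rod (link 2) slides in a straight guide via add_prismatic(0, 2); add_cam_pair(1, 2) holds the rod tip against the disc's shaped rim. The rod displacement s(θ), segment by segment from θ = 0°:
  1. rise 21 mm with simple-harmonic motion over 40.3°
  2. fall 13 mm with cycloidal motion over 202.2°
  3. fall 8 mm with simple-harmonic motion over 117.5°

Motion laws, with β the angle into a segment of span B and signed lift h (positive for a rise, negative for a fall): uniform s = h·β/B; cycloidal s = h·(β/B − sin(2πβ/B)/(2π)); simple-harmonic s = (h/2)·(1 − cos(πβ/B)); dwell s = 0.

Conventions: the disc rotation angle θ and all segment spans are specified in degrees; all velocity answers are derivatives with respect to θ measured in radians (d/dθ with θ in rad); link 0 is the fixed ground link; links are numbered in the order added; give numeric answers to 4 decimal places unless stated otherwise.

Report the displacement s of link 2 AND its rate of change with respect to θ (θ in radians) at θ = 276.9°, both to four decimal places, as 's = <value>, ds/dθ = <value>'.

segment 1 (0° to 40.3°, simple-harmonic, h = 21) is passed completely: s = 0.0000 + (21) = 21.0000
segment 2 (40.3° to 242.5°, cycloidal, h = -13) is passed completely: s = 21.0000 + (-13) = 8.0000
θ = 276.9° falls in segment 3 (242.5° to 360°, simple-harmonic, h = -8): β = 276.9 − 242.5 = 34.4°, B = 117.5°; Δs = -8/2·(1 − cos(π·0.2928)) = -1.5759; s = 8.0000 − 1.5759 = 6.4241
velocity in seg [242.5°–360°] (simple-harmonic), θ in radians: β = 34.4° = 0.6004 rad, B = 117.5° = 2.0508 rad; ds/dθ = (πh/(2B)) sin(πβ/B) = (π·(-8)/(2·2.0508)) sin(π·0.2928) = -4.874253 mm/rad

s = 6.4241, ds/dθ = -4.8743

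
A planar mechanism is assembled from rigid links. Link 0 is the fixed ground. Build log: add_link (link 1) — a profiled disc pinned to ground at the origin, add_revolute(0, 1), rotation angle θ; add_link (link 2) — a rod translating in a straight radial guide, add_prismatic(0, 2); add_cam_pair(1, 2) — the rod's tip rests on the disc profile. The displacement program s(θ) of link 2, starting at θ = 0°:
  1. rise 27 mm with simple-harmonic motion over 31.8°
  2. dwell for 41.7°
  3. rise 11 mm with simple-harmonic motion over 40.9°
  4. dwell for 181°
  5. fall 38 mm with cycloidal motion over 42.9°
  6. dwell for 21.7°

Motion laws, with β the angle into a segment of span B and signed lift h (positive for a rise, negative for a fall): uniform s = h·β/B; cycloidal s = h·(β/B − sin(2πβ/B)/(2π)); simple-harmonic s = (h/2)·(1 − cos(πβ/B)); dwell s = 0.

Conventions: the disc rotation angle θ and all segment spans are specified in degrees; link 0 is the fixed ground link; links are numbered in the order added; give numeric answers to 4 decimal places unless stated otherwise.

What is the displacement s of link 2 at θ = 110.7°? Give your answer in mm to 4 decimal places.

seg 1 [0°–31.8°] simple-harmonic, h=27: full span → s += 27 → s = 27.0000
seg 2 [31.8°–73.5°] dwell: s stays 27.0000
seg 3 [73.5°–114.4°] simple-harmonic, h=11: θ=110.7° here. β=37.2, B=40.9. 11/2·(1 − cos(π·0.9095)) = 10.7794 → s = 37.7794

37.7794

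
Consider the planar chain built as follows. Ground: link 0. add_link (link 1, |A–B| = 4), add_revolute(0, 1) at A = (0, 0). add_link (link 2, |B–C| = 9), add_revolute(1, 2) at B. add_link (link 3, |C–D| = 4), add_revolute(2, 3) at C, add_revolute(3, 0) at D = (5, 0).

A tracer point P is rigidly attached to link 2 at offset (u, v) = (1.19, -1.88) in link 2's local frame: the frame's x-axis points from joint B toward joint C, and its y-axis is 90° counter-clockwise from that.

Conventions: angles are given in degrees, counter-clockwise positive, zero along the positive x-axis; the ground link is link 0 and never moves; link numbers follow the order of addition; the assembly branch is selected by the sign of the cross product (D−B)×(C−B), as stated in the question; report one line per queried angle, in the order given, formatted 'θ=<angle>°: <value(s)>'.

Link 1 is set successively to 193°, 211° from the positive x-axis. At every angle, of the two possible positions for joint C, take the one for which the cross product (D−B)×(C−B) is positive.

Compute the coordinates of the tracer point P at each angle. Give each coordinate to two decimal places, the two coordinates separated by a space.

A=(0,0), D=(5.00,0)
θ=193°: B = A + 4.00·(cos193°, sin193°) = (-3.8975, -0.8998)
θ=193°: |BD| = 8.9429
θ=193°: circle(B,9.00) ∩ circle(D,4.00): a=8.1056, h=3.9114
θ=193°:   candidates: C₊=(3.7734,3.8073) cross=34.979; C₋=(4.5606,-3.9758) cross=-34.979
θ=193°:   branch + wants cross > 0 → take C=(3.7734,3.8073) (cross=34.979)
θ=193°: ex = (C−B)/|BC| = (0.8523,0.5230); ey = (-0.5230,0.8523)
θ=193°: P = B + 1.19·ex + -1.88·ey = (-1.9000,-1.8798)
θ=211°: B = A + 4.00·(cos211°, sin211°) = (-3.4287, -2.0602)
θ=211°: |BD| = 8.6768
θ=211°: circle(B,9.00) ∩ circle(D,4.00): a=8.0840, h=3.9558
θ=211°:   candidates: C₊=(3.4849,3.7020) cross=34.324; C₋=(5.3634,-3.9835) cross=-34.324
θ=211°:   branch + wants cross > 0 → take C=(3.4849,3.7020) (cross=34.324)
θ=211°: ex = (C−B)/|BC| = (0.7682,0.6402); ey = (-0.6402,0.7682)
θ=211°: P = B + 1.19·ex + -1.88·ey = (-1.3109,-2.7424)

θ=193°: -1.90 -1.88
θ=211°: -1.31 -2.74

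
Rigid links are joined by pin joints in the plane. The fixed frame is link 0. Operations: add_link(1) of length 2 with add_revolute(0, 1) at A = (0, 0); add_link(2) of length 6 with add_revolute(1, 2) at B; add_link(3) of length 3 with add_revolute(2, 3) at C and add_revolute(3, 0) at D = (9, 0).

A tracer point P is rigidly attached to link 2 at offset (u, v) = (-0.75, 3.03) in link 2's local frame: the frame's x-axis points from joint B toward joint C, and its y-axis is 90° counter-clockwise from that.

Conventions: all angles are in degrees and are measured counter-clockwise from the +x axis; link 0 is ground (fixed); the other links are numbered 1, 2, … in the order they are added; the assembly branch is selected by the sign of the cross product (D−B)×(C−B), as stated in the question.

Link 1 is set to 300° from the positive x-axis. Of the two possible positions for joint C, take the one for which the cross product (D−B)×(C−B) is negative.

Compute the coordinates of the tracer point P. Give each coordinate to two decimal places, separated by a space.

A=(0,0), D=(9.00,0)
B = A + 2.00·(cos300°, sin300°) = (1.0000, -1.7321)
|BD| = 8.1854
circle(B,6.00) ∩ circle(D,3.00): a=5.7420, h=1.7406
  candidates: C₊=(6.2436,1.1842) cross=14.248; C₋=(6.9803,-2.2183) cross=-14.248
  branch - wants cross < 0 → take C=(6.9803,-2.2183) (cross=-14.248)
ex = (C−B)/|BC| = (0.9967,-0.0810); ey = (0.0810,0.9967)
P = B + -0.75·ex + 3.03·ey = (0.4980,1.3488)

0.50 1.35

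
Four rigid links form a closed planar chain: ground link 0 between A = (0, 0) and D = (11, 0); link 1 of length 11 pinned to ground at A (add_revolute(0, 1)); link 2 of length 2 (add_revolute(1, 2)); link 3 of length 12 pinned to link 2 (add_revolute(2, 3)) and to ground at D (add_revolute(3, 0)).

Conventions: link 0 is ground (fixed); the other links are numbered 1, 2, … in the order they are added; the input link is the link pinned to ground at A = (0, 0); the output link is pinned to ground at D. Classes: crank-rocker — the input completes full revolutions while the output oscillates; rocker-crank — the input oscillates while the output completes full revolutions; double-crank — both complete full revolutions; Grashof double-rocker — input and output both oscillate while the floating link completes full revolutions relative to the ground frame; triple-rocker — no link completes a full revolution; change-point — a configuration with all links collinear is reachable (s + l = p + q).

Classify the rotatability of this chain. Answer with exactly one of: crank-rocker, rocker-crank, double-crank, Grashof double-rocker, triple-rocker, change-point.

lengths: ground=11, input=11, coupler=2, output=12
sorted: s=2 (shortest), l=12 (longest), p+q=22
s + l = 14 vs p + q = 22
s + l < p + q (Grashof) with shortest = coupler link → Grashof double-rocker

Grashof double-rocker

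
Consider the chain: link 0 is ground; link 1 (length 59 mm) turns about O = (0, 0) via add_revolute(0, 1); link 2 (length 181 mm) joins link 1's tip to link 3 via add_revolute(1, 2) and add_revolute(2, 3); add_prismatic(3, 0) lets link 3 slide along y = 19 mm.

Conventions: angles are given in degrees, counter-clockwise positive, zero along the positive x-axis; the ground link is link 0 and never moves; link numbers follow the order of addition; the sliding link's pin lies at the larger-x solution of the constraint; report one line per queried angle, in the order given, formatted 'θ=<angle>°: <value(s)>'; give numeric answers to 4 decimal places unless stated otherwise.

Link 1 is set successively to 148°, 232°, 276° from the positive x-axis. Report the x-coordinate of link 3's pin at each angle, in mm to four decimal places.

geometry: r = 59 mm, L = 181 mm, e = 19 mm
θ=148°: crank pin P = (r cos θ, r sin θ) = (-50.034838, 31.265237)
θ=148°: h = r sin θ − e = 31.265237 − 19 = 12.265237
θ=148°: x = r cos θ + √(L² − h²) = -50.034838 + 180.583953 = 130.549115
θ=232°: crank pin P = (r cos θ, r sin θ) = (-36.324027, -46.492634)
θ=232°: h = r sin θ − e = -46.492634 − 19 = -65.492634
θ=232°: x = r cos θ + √(L² − h²) = -36.324027 + 168.735636 = 132.411609
θ=276°: crank pin P = (r cos θ, r sin θ) = (6.167179, -58.676792)
θ=276°: h = r sin θ − e = -58.676792 − 19 = -77.676792
θ=276°: x = r cos θ + √(L² − h²) = 6.167179 + 163.484911 = 169.652090

θ=148°: 130.5491
θ=232°: 132.4116
θ=276°: 169.6521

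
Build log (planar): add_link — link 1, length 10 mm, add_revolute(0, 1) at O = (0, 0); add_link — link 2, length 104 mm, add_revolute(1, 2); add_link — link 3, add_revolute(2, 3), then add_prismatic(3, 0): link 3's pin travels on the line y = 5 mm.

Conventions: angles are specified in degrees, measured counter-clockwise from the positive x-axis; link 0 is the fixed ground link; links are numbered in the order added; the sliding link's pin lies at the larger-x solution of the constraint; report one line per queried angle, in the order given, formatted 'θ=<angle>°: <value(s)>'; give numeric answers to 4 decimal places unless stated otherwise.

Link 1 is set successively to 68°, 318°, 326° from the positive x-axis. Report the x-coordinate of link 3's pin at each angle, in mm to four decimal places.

geometry: r = 10 mm, L = 104 mm, e = 5 mm
θ=68°: crank pin P = (r cos θ, r sin θ) = (3.746066, 9.271839)
θ=68°: h = r sin θ − e = 9.271839 − 5 = 4.271839
θ=68°: x = r cos θ + √(L² − h²) = 3.746066 + 103.912229 = 107.658295
θ=318°: crank pin P = (r cos θ, r sin θ) = (7.431448, -6.691306)
θ=318°: h = r sin θ − e = -6.691306 − 5 = -11.691306
θ=318°: x = r cos θ + √(L² − h²) = 7.431448 + 103.340763 = 110.772212
θ=326°: crank pin P = (r cos θ, r sin θ) = (8.290376, -5.591929)
θ=326°: h = r sin θ − e = -5.591929 − 5 = -10.591929
θ=326°: x = r cos θ + √(L² − h²) = 8.290376 + 103.459224 = 111.749600

θ=68°: 107.6583
θ=318°: 110.7722
θ=326°: 111.7496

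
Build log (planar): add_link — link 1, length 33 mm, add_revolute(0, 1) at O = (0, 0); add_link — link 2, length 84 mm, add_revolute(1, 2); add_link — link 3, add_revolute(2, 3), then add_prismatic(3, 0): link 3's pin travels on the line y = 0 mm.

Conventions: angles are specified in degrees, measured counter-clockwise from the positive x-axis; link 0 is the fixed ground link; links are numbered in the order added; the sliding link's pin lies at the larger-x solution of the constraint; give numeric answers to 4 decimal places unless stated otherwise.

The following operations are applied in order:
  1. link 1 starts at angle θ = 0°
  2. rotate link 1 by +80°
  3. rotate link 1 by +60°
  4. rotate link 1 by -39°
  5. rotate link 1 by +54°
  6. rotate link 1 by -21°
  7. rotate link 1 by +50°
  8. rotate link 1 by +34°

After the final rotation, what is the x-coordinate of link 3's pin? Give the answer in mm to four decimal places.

geometry: r = 33 mm, L = 84 mm, e = 0 mm; θ starts at 0°
rotate link 1 by +80°: θ ← 0° +80° = 80°
rotate link 1 by +60°: θ ← 80° +60° = 140°
rotate link 1 by -39°: θ ← 140° -39° = 101°
rotate link 1 by +54°: θ ← 101° +54° = 155°
rotate link 1 by -21°: θ ← 155° -21° = 134°
rotate link 1 by +50°: θ ← 134° +50° = 184°
rotate link 1 by +34°: θ ← 184° +34° = 218°
crank pin P = (r cos θ, r sin θ) = (-26.004355, -20.316829)
h = r sin θ − e = -20.316829 − 0 = -20.316829
x = r cos θ + √(L² − h²) = -26.004355 + 81.505990 = 55.501636

55.5016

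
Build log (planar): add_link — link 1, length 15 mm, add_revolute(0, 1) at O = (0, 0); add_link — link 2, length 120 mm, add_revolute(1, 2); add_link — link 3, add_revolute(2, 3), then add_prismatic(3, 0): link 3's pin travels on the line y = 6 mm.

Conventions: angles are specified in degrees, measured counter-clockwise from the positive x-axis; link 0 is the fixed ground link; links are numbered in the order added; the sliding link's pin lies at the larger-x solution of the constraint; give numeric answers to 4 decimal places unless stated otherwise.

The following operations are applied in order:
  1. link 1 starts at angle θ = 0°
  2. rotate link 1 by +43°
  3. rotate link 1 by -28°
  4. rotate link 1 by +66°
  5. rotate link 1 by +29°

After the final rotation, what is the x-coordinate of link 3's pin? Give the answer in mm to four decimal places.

geometry: r = 15 mm, L = 120 mm, e = 6 mm; θ starts at 0°
rotate link 1 by +43°: θ ← 0° +43° = 43°
rotate link 1 by -28°: θ ← 43° -28° = 15°
rotate link 1 by +66°: θ ← 15° +66° = 81°
rotate link 1 by +29°: θ ← 81° +29° = 110°
crank pin P = (r cos θ, r sin θ) = (-5.130302, 14.095389)
h = r sin θ − e = 14.095389 − 6 = 8.095389
x = r cos θ + √(L² − h²) = -5.130302 + 119.726625 = 114.596323

114.5963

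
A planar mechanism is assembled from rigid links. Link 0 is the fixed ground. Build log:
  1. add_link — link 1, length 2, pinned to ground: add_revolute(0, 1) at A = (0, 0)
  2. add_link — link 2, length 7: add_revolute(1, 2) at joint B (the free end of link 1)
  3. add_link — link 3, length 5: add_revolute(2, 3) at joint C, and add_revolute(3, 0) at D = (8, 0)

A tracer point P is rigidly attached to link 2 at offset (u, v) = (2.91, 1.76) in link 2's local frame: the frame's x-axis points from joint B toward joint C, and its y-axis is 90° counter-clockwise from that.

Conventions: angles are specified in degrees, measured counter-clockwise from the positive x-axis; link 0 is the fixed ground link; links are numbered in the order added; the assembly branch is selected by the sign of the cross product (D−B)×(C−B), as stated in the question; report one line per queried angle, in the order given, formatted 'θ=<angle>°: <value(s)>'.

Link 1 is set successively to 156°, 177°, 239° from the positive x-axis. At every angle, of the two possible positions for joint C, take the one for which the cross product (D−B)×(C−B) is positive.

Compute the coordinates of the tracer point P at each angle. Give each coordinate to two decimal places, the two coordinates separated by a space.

A=(0,0), D=(8.00,0)
θ=156°: B = A + 2.00·(cos156°, sin156°) = (-1.8271, 0.8135)
θ=156°: |BD| = 9.8607
θ=156°: circle(B,7.00) ∩ circle(D,5.00): a=6.1473, h=3.3482
θ=156°:   candidates: C₊=(4.5755,3.6432) cross=33.016; C₋=(4.0230,-3.0305) cross=-33.016
θ=156°:   branch + wants cross > 0 → take C=(4.5755,3.6432) (cross=33.016)
θ=156°: ex = (C−B)/|BC| = (0.9147,0.4042); ey = (-0.4042,0.9147)
θ=156°: P = B + 2.91·ex + 1.76·ey = (0.1231,3.5996)
θ=177°: B = A + 2.00·(cos177°, sin177°) = (-1.9973, 0.1047)
θ=177°: |BD| = 9.9978
θ=177°: circle(B,7.00) ∩ circle(D,5.00): a=6.1992, h=3.2512
θ=177°:   candidates: C₊=(4.2356,3.2908) cross=32.505; C₋=(4.1675,-3.2113) cross=-32.505
θ=177°:   branch + wants cross > 0 → take C=(4.2356,3.2908) (cross=32.505)
θ=177°: ex = (C−B)/|BC| = (0.8904,0.4552); ey = (-0.4552,0.8904)
θ=177°: P = B + 2.91·ex + 1.76·ey = (-0.2073,2.9963)
θ=239°: B = A + 2.00·(cos239°, sin239°) = (-1.0301, -1.7143)
θ=239°: |BD| = 9.1914
θ=239°: circle(B,7.00) ∩ circle(D,5.00): a=5.9013, h=3.7650
θ=239°:   candidates: C₊=(4.0654,3.0853) cross=34.605; C₋=(5.4699,-4.3126) cross=-34.605
θ=239°:   branch + wants cross > 0 → take C=(4.0654,3.0853) (cross=34.605)
θ=239°: ex = (C−B)/|BC| = (0.7279,0.6857); ey = (-0.6857,0.7279)
θ=239°: P = B + 2.91·ex + 1.76·ey = (-0.1186,1.5621)

θ=156°: 0.12 3.60
θ=177°: -0.21 3.00
θ=239°: -0.12 1.56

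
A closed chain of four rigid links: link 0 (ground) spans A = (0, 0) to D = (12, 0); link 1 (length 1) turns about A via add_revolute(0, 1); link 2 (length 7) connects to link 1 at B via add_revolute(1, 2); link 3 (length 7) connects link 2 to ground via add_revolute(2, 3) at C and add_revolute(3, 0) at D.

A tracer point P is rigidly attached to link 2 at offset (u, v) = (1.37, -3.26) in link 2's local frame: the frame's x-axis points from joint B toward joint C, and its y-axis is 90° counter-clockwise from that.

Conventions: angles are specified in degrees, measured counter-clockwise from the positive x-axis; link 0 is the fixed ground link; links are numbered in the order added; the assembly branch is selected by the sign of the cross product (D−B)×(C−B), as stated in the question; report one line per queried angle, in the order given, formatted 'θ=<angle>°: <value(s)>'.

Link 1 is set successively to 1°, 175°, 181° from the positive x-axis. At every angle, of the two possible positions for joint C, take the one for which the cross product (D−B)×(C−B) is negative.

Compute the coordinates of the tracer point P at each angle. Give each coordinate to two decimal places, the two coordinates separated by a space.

A=(0,0), D=(12.00,0)
θ=1°: B = A + 1.00·(cos1°, sin1°) = (0.9998, 0.0175)
θ=1°: |BD| = 11.0002
θ=1°: circle(B,7.00) ∩ circle(D,7.00): a=5.5001, h=4.3300
θ=1°:   candidates: C₊=(6.5068,4.3387) cross=47.631; C₋=(6.4931,-4.3213) cross=-47.631
θ=1°:   branch - wants cross < 0 → take C=(6.4931,-4.3213) (cross=-47.631)
θ=1°: ex = (C−B)/|BC| = (0.7847,-0.6198); ey = (0.6198,0.7847)
θ=1°: P = B + 1.37·ex + -3.26·ey = (0.0543,-3.3900)
θ=175°: B = A + 1.00·(cos175°, sin175°) = (-0.9962, 0.0872)
θ=175°: |BD| = 12.9965
θ=175°: circle(B,7.00) ∩ circle(D,7.00): a=6.4982, h=2.6025
θ=175°:   candidates: C₊=(5.5194,2.6460) cross=33.823; C₋=(5.4845,-2.5588) cross=-33.823
θ=175°:   branch - wants cross < 0 → take C=(5.4845,-2.5588) (cross=-33.823)
θ=175°: ex = (C−B)/|BC| = (0.9258,-0.3780); ey = (0.3780,0.9258)
θ=175°: P = B + 1.37·ex + -3.26·ey = (-0.9601,-3.4488)
θ=181°: B = A + 1.00·(cos181°, sin181°) = (-0.9998, -0.0175)
θ=181°: |BD| = 12.9999
θ=181°: circle(B,7.00) ∩ circle(D,7.00): a=6.4999, h=2.5983
θ=181°:   candidates: C₊=(5.4966,2.5895) cross=33.777; C₋=(5.5036,-2.6070) cross=-33.777
θ=181°:   branch - wants cross < 0 → take C=(5.5036,-2.6070) (cross=-33.777)
θ=181°: ex = (C−B)/|BC| = (0.9291,-0.3699); ey = (0.3699,0.9291)
θ=181°: P = B + 1.37·ex + -3.26·ey = (-0.9330,-3.5530)

θ=1°: 0.05 -3.39
θ=175°: -0.96 -3.45
θ=181°: -0.93 -3.55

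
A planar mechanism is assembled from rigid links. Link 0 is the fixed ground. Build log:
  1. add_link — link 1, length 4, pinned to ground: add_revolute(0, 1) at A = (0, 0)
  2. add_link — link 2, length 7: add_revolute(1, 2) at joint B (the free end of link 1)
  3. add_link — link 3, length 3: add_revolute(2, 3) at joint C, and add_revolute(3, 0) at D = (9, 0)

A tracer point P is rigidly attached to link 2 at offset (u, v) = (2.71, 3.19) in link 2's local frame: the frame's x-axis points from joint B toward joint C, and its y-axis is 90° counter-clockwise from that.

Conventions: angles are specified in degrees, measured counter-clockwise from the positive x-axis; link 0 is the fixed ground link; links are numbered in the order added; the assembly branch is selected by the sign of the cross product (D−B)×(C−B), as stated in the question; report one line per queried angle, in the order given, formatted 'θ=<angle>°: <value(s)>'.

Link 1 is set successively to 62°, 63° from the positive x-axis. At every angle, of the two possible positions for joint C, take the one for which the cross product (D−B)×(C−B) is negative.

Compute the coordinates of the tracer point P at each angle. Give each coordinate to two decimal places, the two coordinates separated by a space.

A=(0,0), D=(9.00,0)
θ=62°: B = A + 4.00·(cos62°, sin62°) = (1.8779, 3.5318)
θ=62°: |BD| = 7.9497
θ=62°: circle(B,7.00) ∩ circle(D,3.00): a=6.4907, h=2.6213
θ=62°:   candidates: C₊=(8.8574,2.9966) cross=20.839; C₋=(6.5283,-1.7002) cross=-20.839
θ=62°:   branch - wants cross < 0 → take C=(6.5283,-1.7002) (cross=-20.839)
θ=62°: ex = (C−B)/|BC| = (0.6643,-0.7474); ey = (0.7474,0.6643)
θ=62°: P = B + 2.71·ex + 3.19·ey = (6.0626,3.6255)
θ=63°: B = A + 4.00·(cos63°, sin63°) = (1.8160, 3.5640)
θ=63°: |BD| = 8.0195
θ=63°: circle(B,7.00) ∩ circle(D,3.00): a=6.5037, h=2.5889
θ=63°:   candidates: C₊=(8.7926,2.9928) cross=20.761; C₋=(6.4915,-1.6455) cross=-20.761
θ=63°:   branch - wants cross < 0 → take C=(6.4915,-1.6455) (cross=-20.761)
θ=63°: ex = (C−B)/|BC| = (0.6679,-0.7442); ey = (0.7442,0.6679)
θ=63°: P = B + 2.71·ex + 3.19·ey = (6.0001,3.6779)

θ=62°: 6.06 3.63
θ=63°: 6.00 3.68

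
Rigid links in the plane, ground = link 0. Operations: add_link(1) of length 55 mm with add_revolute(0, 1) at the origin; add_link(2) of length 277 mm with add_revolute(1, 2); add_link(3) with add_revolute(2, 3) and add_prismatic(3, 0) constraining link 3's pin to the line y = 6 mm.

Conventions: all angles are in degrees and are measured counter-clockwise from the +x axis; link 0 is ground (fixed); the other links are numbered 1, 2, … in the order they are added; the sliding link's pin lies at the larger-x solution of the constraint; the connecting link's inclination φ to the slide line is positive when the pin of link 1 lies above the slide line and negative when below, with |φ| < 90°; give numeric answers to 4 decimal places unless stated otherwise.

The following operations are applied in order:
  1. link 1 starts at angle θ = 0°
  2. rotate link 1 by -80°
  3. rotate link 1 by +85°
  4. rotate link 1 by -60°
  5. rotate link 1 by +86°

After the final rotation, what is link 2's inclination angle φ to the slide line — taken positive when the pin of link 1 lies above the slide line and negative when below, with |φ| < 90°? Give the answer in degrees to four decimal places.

geometry: r = 55 mm, L = 277 mm, e = 6 mm; θ starts at 0°
rotate link 1 by -80°: θ ← 0° -80° = -80°
rotate link 1 by +85°: θ ← -80° +85° = 5°
rotate link 1 by -60°: θ ← 5° -60° = -55°
rotate link 1 by +86°: θ ← -55° +86° = 31°
h = r sin θ − e = 28.327094 − 6 = 22.327094
sin φ = h / L = 22.327094 / 277 = 0.08060323
φ = arcsin(0.08060323) = 4.623240°

4.6232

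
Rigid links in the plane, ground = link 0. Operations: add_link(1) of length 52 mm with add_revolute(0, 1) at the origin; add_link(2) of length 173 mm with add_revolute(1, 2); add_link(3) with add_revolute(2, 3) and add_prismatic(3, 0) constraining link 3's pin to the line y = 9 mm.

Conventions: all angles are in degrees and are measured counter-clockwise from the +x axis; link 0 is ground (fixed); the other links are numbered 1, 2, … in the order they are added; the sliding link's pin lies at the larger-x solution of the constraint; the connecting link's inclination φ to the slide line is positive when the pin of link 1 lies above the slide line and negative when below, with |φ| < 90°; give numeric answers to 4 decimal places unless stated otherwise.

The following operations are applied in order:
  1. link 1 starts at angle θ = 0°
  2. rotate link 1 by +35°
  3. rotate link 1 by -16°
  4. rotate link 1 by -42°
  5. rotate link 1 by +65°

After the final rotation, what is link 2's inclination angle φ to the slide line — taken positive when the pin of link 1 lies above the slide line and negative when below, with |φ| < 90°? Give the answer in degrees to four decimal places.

geometry: r = 52 mm, L = 173 mm, e = 9 mm; θ starts at 0°
rotate link 1 by +35°: θ ← 0° +35° = 35°
rotate link 1 by -16°: θ ← 35° -16° = 19°
rotate link 1 by -42°: θ ← 19° -42° = -23°
rotate link 1 by +65°: θ ← -23° +65° = 42°
h = r sin θ − e = 34.794792 − 9 = 25.794792
sin φ = h / L = 25.794792 / 173 = 0.14910284
φ = arcsin(0.14910284) = 8.574938°

8.5749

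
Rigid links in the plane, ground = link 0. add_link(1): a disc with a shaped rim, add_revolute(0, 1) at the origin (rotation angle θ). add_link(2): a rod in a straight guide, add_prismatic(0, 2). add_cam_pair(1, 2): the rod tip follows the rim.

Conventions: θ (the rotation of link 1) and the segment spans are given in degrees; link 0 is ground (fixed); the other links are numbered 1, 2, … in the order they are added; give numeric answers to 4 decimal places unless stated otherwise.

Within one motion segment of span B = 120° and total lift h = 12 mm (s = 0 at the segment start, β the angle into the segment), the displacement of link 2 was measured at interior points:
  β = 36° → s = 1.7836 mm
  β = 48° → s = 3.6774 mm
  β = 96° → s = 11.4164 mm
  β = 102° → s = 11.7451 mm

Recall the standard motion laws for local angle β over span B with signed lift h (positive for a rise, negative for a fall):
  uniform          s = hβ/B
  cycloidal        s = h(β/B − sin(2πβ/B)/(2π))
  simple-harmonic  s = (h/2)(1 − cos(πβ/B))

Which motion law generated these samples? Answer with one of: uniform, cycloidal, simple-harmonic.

candidates at β/B = r: uniform s = h·r (linear in β); cycloidal s = h·(r − sin(2πr)/(2π)); simple-harmonic s = (h/2)(1 − cos(πr))
β=36°: printed 1.7836 | uniform 3.6000, cycloidal 1.7836, simple-harmonic 2.4733
β=48°: printed 3.6774 | uniform 4.8000, cycloidal 3.6774, simple-harmonic 4.1459
β=96°: printed 11.4164 | uniform 9.6000, cycloidal 11.4164, simple-harmonic 10.8541
β=102°: printed 11.7451 | uniform 10.2000, cycloidal 11.7451, simple-harmonic 11.3460
only one law matches every sample → cycloidal

cycloidal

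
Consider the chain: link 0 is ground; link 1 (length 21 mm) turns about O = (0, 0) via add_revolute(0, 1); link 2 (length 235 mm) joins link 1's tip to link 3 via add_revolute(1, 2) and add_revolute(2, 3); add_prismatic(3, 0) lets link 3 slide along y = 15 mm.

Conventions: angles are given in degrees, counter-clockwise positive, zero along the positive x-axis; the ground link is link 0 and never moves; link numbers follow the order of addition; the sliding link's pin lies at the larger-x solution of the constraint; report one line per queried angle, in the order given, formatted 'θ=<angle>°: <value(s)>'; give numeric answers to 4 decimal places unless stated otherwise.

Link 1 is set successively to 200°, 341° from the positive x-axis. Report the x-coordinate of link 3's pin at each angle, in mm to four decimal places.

geometry: r = 21 mm, L = 235 mm, e = 15 mm
θ=200°: crank pin P = (r cos θ, r sin θ) = (-19.733545, -7.182423)
θ=200°: h = r sin θ − e = -7.182423 − 15 = -22.182423
θ=200°: x = r cos θ + √(L² − h²) = -19.733545 + 233.950722 = 214.217177
θ=341°: crank pin P = (r cos θ, r sin θ) = (19.855890, -6.836931)
θ=341°: h = r sin θ − e = -6.836931 − 15 = -21.836931
θ=341°: x = r cos θ + √(L² − h²) = 19.855890 + 233.983223 = 253.839113

θ=200°: 214.2172
θ=341°: 253.8391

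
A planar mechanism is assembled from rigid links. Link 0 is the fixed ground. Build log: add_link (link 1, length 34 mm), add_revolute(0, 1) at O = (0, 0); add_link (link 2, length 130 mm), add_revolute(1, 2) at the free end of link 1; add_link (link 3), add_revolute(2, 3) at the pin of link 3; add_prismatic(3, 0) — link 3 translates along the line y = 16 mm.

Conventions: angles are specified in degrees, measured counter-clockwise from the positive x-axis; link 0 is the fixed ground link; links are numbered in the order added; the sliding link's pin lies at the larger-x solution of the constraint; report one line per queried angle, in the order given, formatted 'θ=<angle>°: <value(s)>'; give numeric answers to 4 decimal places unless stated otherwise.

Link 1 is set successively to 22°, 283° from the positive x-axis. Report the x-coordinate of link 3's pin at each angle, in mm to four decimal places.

geometry: r = 34 mm, L = 130 mm, e = 16 mm
θ=22°: crank pin P = (r cos θ, r sin θ) = (31.524251, 12.736624)
θ=22°: h = r sin θ − e = 12.736624 − 16 = -3.263376
θ=22°: x = r cos θ + √(L² − h²) = 31.524251 + 129.959033 = 161.483285
θ=283°: crank pin P = (r cos θ, r sin θ) = (7.648336, -33.128582)
θ=283°: h = r sin θ − e = -33.128582 − 16 = -49.128582
θ=283°: x = r cos θ + √(L² − h²) = 7.648336 + 120.359389 = 128.007724

θ=22°: 161.4833
θ=283°: 128.0077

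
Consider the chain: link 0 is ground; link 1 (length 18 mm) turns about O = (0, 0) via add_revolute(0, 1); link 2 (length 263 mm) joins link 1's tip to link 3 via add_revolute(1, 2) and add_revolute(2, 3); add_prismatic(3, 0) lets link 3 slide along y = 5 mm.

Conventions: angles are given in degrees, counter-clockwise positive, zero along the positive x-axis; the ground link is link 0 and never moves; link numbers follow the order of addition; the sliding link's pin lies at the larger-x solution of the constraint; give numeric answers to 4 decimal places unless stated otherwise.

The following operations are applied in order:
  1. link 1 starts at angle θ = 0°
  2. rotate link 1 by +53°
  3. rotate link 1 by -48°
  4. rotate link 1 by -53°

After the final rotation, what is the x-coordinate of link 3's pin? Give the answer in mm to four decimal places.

geometry: r = 18 mm, L = 263 mm, e = 5 mm; θ starts at 0°
rotate link 1 by +53°: θ ← 0° +53° = 53°
rotate link 1 by -48°: θ ← 53° -48° = 5°
rotate link 1 by -53°: θ ← 5° -53° = -48°
crank pin P = (r cos θ, r sin θ) = (12.044351, -13.376607)
h = r sin θ − e = -13.376607 − 5 = -18.376607
x = r cos θ + √(L² − h²) = 12.044351 + 262.357200 = 274.401551

274.4016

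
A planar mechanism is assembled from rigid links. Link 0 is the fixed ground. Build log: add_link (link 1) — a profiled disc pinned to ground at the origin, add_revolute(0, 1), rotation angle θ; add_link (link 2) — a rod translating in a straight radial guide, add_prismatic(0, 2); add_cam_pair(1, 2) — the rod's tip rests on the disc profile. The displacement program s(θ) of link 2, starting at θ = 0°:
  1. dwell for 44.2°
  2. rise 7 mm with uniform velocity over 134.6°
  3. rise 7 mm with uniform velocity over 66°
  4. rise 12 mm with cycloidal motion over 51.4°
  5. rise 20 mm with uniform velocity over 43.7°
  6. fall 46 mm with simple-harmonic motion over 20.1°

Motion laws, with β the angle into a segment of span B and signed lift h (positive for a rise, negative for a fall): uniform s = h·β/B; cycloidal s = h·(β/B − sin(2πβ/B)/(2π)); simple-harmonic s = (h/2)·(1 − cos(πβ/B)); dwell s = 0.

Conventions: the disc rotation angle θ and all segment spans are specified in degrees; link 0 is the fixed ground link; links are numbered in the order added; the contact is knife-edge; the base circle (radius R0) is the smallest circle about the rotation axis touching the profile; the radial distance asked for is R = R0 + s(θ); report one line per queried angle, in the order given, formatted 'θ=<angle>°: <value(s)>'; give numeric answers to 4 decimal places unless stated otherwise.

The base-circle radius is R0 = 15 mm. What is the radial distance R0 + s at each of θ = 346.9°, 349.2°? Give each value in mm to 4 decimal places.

seg 1 [0°–44.2°] dwell: s stays 0.0000
seg 2 [44.2°–178.8°] uniform, h=7: full span → s += 7 → s = 7.0000
seg 3 [178.8°–244.8°] uniform, h=7: full span → s += 7 → s = 14.0000
seg 4 [244.8°–296.2°] cycloidal, h=12: full span → s += 12 → s = 26.0000
seg 5 [296.2°–339.9°] uniform, h=20: full span → s += 20 → s = 46.0000
seg 6 [339.9°–360°] simple-harmonic, h=-46: θ=346.9° here. β=7, B=20.1. -46/2·(1 − cos(π·0.3483)) = -12.4463 → s = 33.5537
seg 6 [339.9°–360°] simple-harmonic, h=-46: θ=349.2° here. β=9.3, B=20.1. -46/2·(1 − cos(π·0.4627)) = -20.3100 → s = 25.6900
θ=346.9°: R = R0 + s = 15 + 33.5537 = 48.5537
θ=349.2°: R = R0 + s = 15 + 25.6900 = 40.6900

θ=346.9°: 48.5537
θ=349.2°: 40.6900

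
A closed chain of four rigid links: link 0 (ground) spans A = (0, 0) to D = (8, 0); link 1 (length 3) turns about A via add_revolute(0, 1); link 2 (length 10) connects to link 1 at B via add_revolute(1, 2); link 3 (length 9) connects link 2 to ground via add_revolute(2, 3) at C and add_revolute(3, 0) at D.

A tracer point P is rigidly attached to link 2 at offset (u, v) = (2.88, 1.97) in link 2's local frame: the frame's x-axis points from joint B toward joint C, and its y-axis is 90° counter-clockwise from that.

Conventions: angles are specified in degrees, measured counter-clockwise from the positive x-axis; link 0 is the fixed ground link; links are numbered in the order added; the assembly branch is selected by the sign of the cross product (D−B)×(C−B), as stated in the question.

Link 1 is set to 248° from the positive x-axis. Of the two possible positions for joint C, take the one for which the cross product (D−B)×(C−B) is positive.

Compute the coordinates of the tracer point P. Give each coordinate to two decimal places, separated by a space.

A=(0,0), D=(8.00,0)
B = A + 3.00·(cos248°, sin248°) = (-1.1238, -2.7816)
|BD| = 9.5384
circle(B,10.00) ∩ circle(D,9.00): a=5.7652, h=8.1708
  candidates: C₊=(2.0080,6.7154) cross=77.937; C₋=(6.7735,-8.9160) cross=-77.937
  branch + wants cross > 0 → take C=(2.0080,6.7154) (cross=77.937)
ex = (C−B)/|BC| = (0.3132,0.9497); ey = (-0.9497,0.3132)
P = B + 2.88·ex + 1.97·ey = (-2.0927,0.5705)

-2.09 0.57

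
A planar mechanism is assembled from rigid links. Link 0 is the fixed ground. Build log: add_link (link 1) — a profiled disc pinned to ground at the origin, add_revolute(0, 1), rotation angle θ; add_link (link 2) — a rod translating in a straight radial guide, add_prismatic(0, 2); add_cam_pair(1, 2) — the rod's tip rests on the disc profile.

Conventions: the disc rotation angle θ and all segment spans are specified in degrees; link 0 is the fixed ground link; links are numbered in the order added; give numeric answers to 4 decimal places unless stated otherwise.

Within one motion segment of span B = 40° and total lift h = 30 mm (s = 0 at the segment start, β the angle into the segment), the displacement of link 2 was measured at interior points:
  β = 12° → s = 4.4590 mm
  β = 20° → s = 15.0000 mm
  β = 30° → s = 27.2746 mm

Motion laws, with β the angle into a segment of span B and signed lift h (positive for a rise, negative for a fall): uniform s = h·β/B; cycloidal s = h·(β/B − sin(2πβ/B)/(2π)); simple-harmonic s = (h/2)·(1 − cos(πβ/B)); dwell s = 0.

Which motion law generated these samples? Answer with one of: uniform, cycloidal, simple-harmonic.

candidates at β/B = r: uniform s = h·r (linear in β); cycloidal s = h·(r − sin(2πr)/(2π)); simple-harmonic s = (h/2)(1 − cos(πr))
β=12°: printed 4.4590 | uniform 9.0000, cycloidal 4.4590, simple-harmonic 6.1832
β=20°: printed 15.0000 | uniform 15.0000, cycloidal 15.0000, simple-harmonic 15.0000
β=30°: printed 27.2746 | uniform 22.5000, cycloidal 27.2746, simple-harmonic 25.6066
only one law matches every sample → cycloidal

cycloidal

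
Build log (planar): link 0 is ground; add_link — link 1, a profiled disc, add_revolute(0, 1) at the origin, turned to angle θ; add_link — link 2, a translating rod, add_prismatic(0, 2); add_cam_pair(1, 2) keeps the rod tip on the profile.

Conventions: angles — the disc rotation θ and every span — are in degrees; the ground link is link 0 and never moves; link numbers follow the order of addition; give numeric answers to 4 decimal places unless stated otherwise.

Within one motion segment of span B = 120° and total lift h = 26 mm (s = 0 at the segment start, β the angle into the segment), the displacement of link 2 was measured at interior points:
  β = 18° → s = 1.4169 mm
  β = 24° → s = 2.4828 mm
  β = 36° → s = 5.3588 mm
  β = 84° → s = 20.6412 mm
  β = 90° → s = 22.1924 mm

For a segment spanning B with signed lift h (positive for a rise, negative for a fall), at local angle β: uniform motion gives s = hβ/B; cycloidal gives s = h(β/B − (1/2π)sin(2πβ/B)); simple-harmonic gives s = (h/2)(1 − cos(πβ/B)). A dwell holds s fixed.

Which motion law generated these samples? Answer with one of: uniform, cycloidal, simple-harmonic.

candidates at β/B = r: uniform s = h·r (linear in β); cycloidal s = h·(r − sin(2πr)/(2π)); simple-harmonic s = (h/2)(1 − cos(πr))
β=18°: printed 1.4169 | uniform 3.9000, cycloidal 0.5523, simple-harmonic 1.4169
β=24°: printed 2.4828 | uniform 5.2000, cycloidal 1.2645, simple-harmonic 2.4828
β=36°: printed 5.3588 | uniform 7.8000, cycloidal 3.8645, simple-harmonic 5.3588
β=84°: printed 20.6412 | uniform 18.2000, cycloidal 22.1355, simple-harmonic 20.6412
β=90°: printed 22.1924 | uniform 19.5000, cycloidal 23.6380, simple-harmonic 22.1924
only one law matches every sample → simple-harmonic

simple-harmonic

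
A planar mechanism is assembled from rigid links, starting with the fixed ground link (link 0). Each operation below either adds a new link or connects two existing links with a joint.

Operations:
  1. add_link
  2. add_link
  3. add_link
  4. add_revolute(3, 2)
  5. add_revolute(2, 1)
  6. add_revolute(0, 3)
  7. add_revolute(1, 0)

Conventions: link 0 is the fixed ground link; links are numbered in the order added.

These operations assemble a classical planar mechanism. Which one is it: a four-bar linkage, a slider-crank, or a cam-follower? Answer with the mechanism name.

links: 4 (incl. ground); joints: 4 revolute, 0 prismatic, 0 higher (cam) pair, forming one closed loop
4 links in a single 4R loop → four-bar linkage

four-bar linkage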